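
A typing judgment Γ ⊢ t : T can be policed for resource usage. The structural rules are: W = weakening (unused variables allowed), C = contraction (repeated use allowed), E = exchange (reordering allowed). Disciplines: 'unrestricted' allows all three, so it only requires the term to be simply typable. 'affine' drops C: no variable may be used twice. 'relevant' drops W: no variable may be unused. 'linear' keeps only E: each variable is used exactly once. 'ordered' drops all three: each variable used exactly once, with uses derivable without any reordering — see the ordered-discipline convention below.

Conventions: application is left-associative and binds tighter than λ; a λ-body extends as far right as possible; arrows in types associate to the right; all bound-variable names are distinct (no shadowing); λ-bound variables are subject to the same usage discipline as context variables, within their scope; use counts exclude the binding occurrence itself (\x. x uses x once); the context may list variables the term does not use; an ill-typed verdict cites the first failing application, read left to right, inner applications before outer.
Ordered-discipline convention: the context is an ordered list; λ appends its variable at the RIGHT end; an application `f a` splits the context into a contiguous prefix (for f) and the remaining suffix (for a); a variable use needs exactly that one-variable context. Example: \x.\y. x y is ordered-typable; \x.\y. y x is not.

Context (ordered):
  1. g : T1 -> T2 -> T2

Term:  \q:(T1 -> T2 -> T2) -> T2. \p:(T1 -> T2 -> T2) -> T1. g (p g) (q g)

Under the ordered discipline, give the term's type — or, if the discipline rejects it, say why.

not well-typed under ordered — g ×3 used more than once (contraction)
variable uses: g: 3×; q [bound]: 1×; p [bound]: 1×
order of uses: g, p, g, q, g
typing: the term checks, with type ((T1 -> T2 -> T2) -> T2) -> ((T1 -> T2 -> T2) -> T1) -> T2
all disciplines: ordered ✗, linear ✗, affine ✗, relevant ✓, unrestricted ✓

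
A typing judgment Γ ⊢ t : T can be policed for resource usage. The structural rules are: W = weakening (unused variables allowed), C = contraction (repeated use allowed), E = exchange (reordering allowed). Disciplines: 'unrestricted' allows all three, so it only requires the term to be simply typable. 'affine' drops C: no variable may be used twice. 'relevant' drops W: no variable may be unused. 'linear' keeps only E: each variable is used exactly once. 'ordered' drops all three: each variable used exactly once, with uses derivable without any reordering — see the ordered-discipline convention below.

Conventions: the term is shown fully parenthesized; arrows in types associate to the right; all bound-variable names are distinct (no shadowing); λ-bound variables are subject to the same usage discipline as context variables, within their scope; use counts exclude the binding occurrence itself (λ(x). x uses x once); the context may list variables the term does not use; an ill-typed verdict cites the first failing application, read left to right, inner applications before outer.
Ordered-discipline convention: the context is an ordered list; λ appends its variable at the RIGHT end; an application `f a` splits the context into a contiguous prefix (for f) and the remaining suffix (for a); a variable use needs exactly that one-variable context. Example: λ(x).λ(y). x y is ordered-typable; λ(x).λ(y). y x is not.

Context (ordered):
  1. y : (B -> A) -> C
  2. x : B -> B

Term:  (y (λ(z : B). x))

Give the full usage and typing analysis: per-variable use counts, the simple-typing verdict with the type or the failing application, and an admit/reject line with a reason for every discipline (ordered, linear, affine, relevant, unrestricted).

usage: y=1; x=1; z [bound]=0
use order (left to right): y, x
typing: ill-typed: an argument B -> B -> B mismatches the expected B -> A
ordered: ✗, not simply typable
linear: ✗, fails simple typing
affine: ✗, a type mismatch blocks all five
relevant: ✗, the type mismatch rejects it
unrestricted: ✗, not simply typable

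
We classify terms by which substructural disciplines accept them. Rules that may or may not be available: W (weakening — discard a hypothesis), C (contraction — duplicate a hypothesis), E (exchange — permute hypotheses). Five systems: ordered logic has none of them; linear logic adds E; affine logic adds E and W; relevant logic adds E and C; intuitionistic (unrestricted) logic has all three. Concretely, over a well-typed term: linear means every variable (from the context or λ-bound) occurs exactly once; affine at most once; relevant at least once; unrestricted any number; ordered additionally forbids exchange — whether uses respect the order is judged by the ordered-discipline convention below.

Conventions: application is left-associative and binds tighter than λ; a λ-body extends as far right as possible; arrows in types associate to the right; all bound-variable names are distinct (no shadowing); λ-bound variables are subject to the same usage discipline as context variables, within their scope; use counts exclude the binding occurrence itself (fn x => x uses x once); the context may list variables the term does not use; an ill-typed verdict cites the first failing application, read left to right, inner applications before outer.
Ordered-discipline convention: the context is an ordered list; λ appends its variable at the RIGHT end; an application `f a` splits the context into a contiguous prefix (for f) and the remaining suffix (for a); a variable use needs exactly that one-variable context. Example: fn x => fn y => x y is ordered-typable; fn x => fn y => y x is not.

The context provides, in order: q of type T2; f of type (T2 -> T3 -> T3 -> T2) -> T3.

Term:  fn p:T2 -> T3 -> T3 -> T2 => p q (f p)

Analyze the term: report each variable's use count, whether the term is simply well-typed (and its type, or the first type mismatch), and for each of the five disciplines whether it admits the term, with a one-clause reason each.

variable uses: q: 1×, f: 1×, p (bound): 2×
order of uses: p, q, f, p
typing: ✓ — (T2 -> T3 -> T3 -> T2) -> T3 -> T2
ordered ✗ (uses contraction: p ×2)
linear ✗ (uses contraction: p ×2)
affine ✗ (uses contraction: p ×2)
relevant ✓ (every one of q, f, p appears)
unrestricted ✓ (well-typed at (T2 -> T3 -> T3 -> T2) -> T3 -> T2; no restrictions here)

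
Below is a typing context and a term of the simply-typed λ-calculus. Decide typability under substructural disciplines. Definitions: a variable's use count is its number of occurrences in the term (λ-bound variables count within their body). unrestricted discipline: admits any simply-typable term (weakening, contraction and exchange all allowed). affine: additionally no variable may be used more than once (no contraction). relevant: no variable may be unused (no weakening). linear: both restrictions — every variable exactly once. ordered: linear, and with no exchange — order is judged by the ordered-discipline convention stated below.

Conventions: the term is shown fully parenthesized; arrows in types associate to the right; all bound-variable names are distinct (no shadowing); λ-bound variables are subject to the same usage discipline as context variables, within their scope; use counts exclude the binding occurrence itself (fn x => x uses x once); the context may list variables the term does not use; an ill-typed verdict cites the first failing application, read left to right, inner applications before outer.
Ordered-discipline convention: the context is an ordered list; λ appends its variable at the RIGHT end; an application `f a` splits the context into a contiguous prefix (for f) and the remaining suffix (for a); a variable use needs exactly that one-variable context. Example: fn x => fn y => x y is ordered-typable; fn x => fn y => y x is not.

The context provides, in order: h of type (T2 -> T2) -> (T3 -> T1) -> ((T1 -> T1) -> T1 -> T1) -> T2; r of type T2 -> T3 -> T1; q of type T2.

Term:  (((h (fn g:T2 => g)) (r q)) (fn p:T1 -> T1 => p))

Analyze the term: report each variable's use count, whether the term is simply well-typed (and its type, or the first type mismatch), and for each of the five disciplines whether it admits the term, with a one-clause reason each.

usage: h: 1, r: 1, q: 1, g [bound]: 1, p [bound]: 1
use order (left to right): h, g, r, q, p
typing: the term checks, with type T2
ordered: ✓ — h, r, q, g, p once each; derivable with no W/C/E
linear: ✓ — exactly-once usage across h, r, q, g, p
affine: ✓ — no duplicate uses among h, r, q, g, p
relevant: ✓ — h, r, q, g, p: all used, weakening unneeded
unrestricted: ✓ — type-checks (T2) and nothing is barred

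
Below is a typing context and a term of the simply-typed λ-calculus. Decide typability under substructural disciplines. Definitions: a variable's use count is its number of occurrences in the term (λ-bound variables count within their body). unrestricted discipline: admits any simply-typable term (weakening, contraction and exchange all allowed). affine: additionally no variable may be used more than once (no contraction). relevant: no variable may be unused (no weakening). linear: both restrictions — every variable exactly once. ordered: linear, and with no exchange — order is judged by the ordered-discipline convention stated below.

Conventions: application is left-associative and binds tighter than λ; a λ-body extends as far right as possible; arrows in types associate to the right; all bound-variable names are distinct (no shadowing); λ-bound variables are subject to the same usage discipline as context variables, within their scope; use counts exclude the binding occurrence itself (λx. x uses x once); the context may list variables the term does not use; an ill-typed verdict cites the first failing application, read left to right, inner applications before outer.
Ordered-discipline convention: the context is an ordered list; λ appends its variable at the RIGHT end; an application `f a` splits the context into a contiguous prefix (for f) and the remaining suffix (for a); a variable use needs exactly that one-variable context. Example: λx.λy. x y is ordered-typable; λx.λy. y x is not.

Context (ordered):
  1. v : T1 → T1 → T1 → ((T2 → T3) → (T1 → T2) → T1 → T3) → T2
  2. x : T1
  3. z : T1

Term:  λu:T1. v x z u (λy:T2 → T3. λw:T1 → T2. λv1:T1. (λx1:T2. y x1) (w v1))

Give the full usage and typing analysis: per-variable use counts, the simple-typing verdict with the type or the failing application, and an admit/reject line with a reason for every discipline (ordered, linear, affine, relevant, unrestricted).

use counts: v=1; x=1; z=1; u [bound]=1; y [bound]=1; w [bound]=1; v1 [bound]=1; x1 [bound]=1
uses in reading order: v, x, z, u, y, x1, w, v1
typing: ✓ — T1 → T2
ordered: ✓ — v, x, z, u, y, w, v1, x1: once each, no exchange needed
linear: ✓ — each of v, x, z, u, y, w, v1, x1 used exactly once
affine: ✓ — at most one use each (v, x, z, u, y, w, v1, x1)
relevant: ✓ — none of v, x, z, u, y, w, v1, x1 goes unused
unrestricted: ✓ — typability at T1 → T2 is all that's needed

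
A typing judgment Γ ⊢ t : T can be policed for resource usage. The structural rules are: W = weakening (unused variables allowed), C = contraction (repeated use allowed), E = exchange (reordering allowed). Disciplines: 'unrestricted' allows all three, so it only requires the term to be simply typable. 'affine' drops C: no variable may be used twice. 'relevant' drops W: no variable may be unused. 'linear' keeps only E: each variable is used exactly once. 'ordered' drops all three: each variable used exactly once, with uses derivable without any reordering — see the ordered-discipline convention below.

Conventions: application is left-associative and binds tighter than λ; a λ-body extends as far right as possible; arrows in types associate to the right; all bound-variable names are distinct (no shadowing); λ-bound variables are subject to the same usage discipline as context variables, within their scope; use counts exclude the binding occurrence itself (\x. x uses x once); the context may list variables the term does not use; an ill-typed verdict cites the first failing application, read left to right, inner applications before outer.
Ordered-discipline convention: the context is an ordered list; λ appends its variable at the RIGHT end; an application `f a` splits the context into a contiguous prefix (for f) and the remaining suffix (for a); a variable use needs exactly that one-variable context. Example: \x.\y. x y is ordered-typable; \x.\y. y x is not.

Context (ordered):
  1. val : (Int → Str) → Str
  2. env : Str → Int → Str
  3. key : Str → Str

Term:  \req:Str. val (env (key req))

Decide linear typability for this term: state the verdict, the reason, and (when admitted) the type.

yes — single use per variable (val, env, key, req); term : Str → Str
use counts: val=1, env=1, key=1, req (λ-bound)=1
order of uses: val, env, key, req
typing: well-typed at Str → Str
across the five disciplines: ordered ✓ · linear ✓ · affine ✓ · relevant ✓ · unrestricted ✓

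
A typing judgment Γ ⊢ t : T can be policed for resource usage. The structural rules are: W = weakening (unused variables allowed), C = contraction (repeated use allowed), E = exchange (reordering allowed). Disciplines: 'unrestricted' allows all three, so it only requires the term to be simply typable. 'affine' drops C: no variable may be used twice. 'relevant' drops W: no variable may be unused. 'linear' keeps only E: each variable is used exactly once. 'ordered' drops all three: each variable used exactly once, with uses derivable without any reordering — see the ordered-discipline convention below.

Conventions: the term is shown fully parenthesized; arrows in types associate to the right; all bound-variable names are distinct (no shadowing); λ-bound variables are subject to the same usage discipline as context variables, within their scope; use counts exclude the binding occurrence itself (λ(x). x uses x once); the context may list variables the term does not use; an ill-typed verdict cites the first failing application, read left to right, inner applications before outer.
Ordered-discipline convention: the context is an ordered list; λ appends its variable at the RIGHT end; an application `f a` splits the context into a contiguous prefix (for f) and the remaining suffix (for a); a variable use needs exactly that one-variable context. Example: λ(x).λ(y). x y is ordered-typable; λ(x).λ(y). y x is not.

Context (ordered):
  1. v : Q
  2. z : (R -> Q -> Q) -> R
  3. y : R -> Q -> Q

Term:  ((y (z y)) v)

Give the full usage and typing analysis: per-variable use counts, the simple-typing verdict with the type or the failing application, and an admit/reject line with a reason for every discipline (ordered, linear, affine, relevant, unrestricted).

use counts: v: 1×, z: 1×, y: 2×
uses in reading order: y, z, y, v
typing: well-typed — term : Q
ordered ✗ (y ×2 used more than once (contraction))
linear ✗ (y ×2 used more than once (contraction))
affine ✗ (y ×2 used more than once (contraction))
relevant ✓ (v, z, y: all used, weakening unneeded)
unrestricted ✓ (typability at Q is all that's needed)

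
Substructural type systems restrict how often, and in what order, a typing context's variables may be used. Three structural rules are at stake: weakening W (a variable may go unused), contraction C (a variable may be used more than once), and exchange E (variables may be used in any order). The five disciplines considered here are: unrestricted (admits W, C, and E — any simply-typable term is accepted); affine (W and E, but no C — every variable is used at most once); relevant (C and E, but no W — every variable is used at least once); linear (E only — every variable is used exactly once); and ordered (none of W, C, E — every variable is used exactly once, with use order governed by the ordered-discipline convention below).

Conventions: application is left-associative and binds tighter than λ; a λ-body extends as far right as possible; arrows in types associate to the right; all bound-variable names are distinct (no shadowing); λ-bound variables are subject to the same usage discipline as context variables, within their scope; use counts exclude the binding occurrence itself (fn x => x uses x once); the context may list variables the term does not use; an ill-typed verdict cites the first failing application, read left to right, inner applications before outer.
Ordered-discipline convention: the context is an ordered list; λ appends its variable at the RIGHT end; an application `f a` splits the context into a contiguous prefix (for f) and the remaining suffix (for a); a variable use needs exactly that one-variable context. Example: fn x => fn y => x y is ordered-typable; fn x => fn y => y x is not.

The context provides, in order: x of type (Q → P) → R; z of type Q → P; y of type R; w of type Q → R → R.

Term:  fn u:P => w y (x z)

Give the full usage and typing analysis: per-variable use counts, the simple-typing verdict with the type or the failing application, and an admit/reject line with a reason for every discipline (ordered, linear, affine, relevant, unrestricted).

use counts: x: 1, z: 1, y: 1, w: 1, u (λ-bound): 0
order of uses: w, y, x, z
typing: ill-typed: a function awaiting Q gets R
ordered: ✗ — the type mismatch rejects it
linear: ✗ — not simply typable
affine: ✗ — fails simple typing
relevant: ✗ — a type mismatch blocks all five
unrestricted: ✗ — the type mismatch rejects it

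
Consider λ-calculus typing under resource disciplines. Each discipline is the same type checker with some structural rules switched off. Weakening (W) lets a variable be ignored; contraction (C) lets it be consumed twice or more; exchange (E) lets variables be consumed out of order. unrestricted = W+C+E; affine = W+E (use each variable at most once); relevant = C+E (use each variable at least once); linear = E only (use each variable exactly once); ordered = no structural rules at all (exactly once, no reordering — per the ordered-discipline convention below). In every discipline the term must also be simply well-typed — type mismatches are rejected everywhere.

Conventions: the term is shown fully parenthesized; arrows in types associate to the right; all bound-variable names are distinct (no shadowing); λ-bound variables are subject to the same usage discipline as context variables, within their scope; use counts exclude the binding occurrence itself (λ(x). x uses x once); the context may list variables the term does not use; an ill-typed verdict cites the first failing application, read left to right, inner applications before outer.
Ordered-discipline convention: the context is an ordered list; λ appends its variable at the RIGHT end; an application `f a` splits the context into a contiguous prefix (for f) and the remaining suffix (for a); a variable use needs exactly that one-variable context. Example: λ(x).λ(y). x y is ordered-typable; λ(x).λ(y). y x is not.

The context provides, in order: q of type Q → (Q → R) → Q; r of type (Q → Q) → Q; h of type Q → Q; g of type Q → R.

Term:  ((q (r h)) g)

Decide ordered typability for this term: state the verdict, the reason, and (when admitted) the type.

yes — q, r, h, g: once each, no exchange needed; term : Q
usage: q=1; r=1; h=1; g=1
left-to-right use order: q, r, h, g
typing: well-typed at Q
all disciplines: ordered ✓, linear ✓, affine ✓, relevant ✓, unrestricted ✓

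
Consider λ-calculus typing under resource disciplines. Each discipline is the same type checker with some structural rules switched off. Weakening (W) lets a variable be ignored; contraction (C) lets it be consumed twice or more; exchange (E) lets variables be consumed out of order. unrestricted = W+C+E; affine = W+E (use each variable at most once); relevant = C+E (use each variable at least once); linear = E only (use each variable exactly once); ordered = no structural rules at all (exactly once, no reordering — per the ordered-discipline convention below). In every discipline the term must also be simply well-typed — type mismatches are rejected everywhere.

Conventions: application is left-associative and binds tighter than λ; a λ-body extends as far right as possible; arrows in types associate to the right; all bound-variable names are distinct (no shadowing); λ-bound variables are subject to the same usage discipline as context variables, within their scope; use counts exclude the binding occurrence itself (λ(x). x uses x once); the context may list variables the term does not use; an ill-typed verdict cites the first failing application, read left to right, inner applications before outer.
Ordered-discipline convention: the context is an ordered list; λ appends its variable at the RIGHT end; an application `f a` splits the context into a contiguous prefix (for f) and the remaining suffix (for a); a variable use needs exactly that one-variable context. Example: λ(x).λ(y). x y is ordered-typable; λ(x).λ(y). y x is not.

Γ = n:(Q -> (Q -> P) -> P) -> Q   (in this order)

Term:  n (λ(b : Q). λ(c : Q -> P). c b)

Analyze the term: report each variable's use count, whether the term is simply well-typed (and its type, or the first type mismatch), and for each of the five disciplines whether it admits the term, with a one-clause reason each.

variable uses: n=1, b (bound)=1, c (bound)=1
use order (left to right): n, c, b
typing: ✓ — Q
ordered ✗ (use order n, c, b needs exchange)
linear ✓ (each of n, b, c used exactly once)
affine ✓ (n, b, c: no repeats, contraction unneeded)
relevant ✓ (none of n, b, c goes unused)
unrestricted ✓ (typability at Q is all that's needed)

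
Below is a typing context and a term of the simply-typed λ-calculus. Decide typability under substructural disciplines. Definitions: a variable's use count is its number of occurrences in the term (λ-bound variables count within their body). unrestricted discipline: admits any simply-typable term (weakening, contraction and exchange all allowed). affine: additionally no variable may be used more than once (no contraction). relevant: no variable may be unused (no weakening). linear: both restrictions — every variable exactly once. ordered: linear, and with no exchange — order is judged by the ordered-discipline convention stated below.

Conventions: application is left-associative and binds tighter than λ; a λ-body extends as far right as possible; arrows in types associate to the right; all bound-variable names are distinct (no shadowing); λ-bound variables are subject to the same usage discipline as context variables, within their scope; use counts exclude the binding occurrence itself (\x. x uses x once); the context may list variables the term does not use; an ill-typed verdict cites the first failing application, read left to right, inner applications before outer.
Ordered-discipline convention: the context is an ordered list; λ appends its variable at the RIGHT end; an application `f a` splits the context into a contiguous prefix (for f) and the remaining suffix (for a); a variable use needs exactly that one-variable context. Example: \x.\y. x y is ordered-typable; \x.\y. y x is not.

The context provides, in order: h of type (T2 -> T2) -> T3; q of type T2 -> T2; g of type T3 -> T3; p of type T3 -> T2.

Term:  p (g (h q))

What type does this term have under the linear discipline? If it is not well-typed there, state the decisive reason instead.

term : T2
counts: h: 1×, q: 1×, g: 1×, p: 1×
uses in reading order: p, g, h, q
typing: well-typed at T2
per-discipline verdicts: ordered ✗; linear ✓; affine ✓; relevant ✓; unrestricted ✓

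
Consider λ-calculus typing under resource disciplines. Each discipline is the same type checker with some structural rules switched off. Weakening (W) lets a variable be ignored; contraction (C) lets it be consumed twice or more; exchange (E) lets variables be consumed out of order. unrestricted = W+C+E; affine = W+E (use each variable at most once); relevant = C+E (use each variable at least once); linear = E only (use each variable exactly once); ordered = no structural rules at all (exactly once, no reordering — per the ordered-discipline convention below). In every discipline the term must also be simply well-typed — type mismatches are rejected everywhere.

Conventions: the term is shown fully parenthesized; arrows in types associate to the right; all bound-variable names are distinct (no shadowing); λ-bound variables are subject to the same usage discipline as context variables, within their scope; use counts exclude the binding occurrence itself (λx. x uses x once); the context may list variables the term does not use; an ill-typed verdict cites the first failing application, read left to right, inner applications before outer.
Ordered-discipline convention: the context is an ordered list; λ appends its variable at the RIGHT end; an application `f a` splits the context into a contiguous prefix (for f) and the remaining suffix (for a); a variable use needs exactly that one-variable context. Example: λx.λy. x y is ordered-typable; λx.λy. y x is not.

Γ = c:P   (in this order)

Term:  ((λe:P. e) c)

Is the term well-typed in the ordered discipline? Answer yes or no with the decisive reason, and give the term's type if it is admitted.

yes — one use each (c, e); ordered split holds; term : P
variable uses: c=1, e (λ-bound)=1
uses in reading order: e, c
typing: ✓ — P
summary: ordered ✓ · linear ✓ · affine ✓ · relevant ✓ · unrestricted ✓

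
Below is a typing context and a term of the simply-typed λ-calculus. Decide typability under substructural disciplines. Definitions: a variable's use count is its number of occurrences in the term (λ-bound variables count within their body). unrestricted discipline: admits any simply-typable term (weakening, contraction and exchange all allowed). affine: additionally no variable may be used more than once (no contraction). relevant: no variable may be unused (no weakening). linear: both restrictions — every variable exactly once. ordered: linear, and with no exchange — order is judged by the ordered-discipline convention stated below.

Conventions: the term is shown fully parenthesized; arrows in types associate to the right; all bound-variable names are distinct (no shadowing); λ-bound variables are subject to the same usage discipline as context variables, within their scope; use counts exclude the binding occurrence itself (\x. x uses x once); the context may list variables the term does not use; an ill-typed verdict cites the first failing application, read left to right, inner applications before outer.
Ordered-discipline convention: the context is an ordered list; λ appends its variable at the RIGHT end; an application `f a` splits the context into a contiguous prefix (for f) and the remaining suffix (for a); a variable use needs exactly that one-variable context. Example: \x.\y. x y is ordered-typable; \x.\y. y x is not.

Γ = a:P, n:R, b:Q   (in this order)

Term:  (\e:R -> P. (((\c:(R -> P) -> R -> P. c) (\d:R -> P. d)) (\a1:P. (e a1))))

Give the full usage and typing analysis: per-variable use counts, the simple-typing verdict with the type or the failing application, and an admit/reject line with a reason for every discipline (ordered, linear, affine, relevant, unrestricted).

usage: a: 0×; n: 0×; b: 0×; e (λ-bound): 1×; c (λ-bound): 1×; d (λ-bound): 1×; a1 (λ-bound): 1×
left-to-right use order: c, d, e, a1
typing: ill-typed: argument of type P where R is required
ordered: ✗ — a type mismatch blocks all five
linear: ✗ — the type mismatch rejects it
affine: ✗ — not simply typable
relevant: ✗ — fails simple typing
unrestricted: ✗ — a type mismatch blocks all five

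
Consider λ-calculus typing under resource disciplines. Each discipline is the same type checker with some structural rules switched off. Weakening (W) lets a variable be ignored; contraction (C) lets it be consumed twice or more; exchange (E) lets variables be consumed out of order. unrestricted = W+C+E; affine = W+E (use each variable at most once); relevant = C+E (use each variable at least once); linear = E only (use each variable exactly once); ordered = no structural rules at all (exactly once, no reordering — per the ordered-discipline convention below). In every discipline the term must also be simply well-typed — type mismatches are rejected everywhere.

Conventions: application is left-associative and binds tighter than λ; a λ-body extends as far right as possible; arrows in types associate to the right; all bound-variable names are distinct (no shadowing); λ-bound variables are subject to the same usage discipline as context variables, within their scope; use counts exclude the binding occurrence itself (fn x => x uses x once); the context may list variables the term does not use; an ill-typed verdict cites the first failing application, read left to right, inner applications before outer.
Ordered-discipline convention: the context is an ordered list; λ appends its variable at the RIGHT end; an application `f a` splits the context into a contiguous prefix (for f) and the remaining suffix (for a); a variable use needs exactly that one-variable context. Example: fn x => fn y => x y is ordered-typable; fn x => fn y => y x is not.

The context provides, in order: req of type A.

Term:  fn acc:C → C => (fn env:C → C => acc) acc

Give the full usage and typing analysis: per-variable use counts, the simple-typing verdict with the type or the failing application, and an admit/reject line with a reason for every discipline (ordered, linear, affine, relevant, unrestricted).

counts: req ×0, acc [bound] ×2, env [bound] ×0
uses in reading order: acc, acc
typing: well-typed — term : (C → C) → C → C
ordered: ✗, repeated use of acc ×2; req, env never used (weakening)
linear: ✗, repeated use of acc ×2; req, env never used (weakening)
affine: ✗, repeated use of acc ×2
relevant: ✗, req, env never used (weakening)
unrestricted: ✓, type-checks ((C → C) → C → C) and nothing is barred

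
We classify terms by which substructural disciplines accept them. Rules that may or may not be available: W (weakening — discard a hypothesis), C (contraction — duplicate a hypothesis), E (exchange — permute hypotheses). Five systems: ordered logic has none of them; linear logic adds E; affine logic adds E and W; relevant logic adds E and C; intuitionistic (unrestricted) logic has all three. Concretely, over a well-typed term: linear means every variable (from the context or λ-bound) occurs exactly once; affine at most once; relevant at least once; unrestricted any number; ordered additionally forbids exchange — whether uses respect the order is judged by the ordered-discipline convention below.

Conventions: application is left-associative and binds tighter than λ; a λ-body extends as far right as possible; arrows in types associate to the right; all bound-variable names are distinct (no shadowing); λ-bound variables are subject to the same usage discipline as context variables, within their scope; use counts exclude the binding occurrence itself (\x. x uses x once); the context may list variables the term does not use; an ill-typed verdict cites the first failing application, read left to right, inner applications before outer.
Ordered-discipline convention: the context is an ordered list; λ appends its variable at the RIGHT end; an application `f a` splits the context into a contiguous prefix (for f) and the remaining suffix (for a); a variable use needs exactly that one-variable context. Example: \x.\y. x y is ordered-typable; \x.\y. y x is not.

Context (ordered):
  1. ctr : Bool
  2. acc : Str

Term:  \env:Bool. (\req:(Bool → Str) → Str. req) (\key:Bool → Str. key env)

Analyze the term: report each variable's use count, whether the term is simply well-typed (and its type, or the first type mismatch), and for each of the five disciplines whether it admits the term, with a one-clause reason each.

usage: ctr: 0; acc: 0; env (λ-bound): 1; req (λ-bound): 1; key (λ-bound): 1
order of uses: req, key, env
typing: well-typed at Bool → (Bool → Str) → Str
ordered: ✗ — ctr, acc never used (weakening)
linear: ✗ — ctr, acc never used (weakening)
affine: ✓ — no duplicate uses among ctr, acc, env, req, key
relevant: ✗ — ctr, acc never used (weakening)
unrestricted: ✓ — simply typable at Bool → (Bool → Str) → Str; W, C, E all held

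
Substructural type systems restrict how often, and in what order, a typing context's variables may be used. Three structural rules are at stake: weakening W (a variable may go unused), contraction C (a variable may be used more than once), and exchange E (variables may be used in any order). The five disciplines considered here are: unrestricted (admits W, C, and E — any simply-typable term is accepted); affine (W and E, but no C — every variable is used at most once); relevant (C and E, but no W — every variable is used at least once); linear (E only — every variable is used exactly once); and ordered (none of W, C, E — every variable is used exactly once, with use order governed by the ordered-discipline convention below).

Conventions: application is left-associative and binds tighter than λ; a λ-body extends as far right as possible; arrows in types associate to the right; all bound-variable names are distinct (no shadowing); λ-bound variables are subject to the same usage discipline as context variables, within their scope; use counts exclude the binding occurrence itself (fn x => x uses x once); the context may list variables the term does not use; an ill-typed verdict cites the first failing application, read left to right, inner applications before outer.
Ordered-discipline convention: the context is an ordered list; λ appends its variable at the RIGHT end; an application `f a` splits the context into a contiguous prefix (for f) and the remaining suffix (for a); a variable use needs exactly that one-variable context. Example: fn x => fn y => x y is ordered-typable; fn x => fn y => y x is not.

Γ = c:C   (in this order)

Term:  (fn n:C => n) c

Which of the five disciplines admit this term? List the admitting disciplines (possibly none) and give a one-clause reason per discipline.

admitted by: ordered, linear, affine, relevant, unrestricted
usage: c ×1; n [bound] ×1
uses in reading order: n, c
typing: well-typed — term : C
ordered ✓ (one use each (c, n); ordered split holds)
linear ✓ (c, n: one use apiece)
affine ✓ (at most one use each (c, n))
relevant ✓ (at least one use each (c, n))
unrestricted ✓ (simply typable at C; W, C, E all held)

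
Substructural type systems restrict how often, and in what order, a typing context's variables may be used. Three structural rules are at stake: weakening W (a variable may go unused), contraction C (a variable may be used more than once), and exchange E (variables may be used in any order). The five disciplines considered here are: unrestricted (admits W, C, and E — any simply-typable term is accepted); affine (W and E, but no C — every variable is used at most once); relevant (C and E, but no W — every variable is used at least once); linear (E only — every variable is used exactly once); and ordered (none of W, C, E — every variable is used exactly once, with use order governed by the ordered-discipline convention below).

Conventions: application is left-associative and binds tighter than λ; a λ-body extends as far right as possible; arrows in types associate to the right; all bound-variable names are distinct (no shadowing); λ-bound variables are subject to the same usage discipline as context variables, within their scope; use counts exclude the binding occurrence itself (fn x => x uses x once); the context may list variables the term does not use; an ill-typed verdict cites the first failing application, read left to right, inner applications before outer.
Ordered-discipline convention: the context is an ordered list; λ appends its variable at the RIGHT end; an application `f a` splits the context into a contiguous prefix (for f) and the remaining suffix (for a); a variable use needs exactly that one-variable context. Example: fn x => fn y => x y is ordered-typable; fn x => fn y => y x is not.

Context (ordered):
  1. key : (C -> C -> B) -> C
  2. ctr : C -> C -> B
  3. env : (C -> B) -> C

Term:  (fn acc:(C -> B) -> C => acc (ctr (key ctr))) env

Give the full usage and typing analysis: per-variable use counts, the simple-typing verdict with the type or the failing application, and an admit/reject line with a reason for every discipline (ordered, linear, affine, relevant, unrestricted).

variable uses: key=1, ctr=2, env=1, acc (λ-bound)=1
uses in reading order: acc, ctr, key, ctr, env
typing: well-typed — term : C
ordered: ✗, needs contraction — ctr ×2
linear: ✗, needs contraction — ctr ×2
affine: ✗, needs contraction — ctr ×2
relevant: ✓, every one of key, ctr, env, acc appears
unrestricted: ✓, well-typed at C; no restrictions here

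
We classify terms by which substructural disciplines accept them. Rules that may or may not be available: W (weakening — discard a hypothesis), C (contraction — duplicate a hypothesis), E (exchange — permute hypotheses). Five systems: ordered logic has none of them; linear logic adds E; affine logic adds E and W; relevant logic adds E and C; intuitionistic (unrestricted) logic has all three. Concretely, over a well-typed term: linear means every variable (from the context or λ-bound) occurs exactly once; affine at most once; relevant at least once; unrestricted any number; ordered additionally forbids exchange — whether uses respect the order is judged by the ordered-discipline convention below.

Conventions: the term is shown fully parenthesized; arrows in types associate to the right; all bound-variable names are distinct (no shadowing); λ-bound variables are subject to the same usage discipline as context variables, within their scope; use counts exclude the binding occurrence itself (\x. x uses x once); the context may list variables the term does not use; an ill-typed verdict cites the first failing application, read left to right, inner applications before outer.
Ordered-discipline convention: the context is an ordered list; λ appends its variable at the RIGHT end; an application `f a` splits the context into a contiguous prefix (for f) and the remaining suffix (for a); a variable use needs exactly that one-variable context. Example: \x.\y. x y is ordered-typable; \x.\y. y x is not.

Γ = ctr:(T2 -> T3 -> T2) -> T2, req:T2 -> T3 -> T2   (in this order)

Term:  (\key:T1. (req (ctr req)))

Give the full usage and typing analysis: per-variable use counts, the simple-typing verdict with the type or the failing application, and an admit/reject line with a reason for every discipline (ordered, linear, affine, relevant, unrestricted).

variable uses: ctr: 1; req: 2; key [bound]: 0
left-to-right use order: req, ctr, req
typing: the term checks, with type T1 -> T3 -> T2
ordered: ✗, needs contraction — req ×2; key left unused
linear: ✗, needs contraction — req ×2; key left unused
affine: ✗, needs contraction — req ×2
relevant: ✗, key left unused
unrestricted: ✓, type-checks (T1 -> T3 -> T2) and nothing is barred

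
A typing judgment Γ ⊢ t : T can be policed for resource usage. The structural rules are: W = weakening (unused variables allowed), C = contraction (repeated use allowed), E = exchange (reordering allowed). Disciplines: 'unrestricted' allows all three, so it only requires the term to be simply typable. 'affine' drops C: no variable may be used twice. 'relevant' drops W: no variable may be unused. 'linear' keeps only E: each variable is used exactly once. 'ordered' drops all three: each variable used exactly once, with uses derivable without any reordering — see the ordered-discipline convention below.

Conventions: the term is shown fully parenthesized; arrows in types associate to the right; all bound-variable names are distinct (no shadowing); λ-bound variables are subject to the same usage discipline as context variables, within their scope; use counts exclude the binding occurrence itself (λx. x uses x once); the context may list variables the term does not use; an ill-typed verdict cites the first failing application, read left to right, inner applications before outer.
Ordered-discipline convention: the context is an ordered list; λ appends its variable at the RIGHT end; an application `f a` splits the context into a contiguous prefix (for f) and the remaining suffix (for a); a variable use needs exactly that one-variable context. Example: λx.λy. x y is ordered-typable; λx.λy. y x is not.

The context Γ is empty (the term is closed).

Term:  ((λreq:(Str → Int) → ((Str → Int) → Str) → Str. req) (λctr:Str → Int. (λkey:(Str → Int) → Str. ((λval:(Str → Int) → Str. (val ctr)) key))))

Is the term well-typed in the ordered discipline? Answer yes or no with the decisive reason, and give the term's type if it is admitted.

no — no contiguous prefix/suffix split fits req, val, ctr, key
variable uses: req (bound) ×1; ctr (bound) ×1; key (bound) ×1; val (bound) ×1
uses in reading order: req, val, ctr, key
typing: the term checks, with type (Str → Int) → ((Str → Int) → Str) → Str
per-discipline verdicts: ordered ✗ | linear ✓ | affine ✓ | relevant ✓ | unrestricted ✓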